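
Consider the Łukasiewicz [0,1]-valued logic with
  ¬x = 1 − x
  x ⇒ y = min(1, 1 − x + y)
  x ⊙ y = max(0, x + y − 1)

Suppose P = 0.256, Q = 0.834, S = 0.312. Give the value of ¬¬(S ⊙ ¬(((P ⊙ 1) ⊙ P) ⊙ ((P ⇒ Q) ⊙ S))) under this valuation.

0.312

P ⊙ 1 = max(0, 0.256 + 1.000 − 1) = max(0, 0.256) = 0.256
(P ⊙ 1) ⊙ P = max(0, 0.256 + 0.256 − 1) = max(0, -0.488) = 0.000
P ⇒ Q = min(1, 1 − 0.256 + 0.834) = min(1, 1.578) = 1.000
(P ⇒ Q) ⊙ S = max(0, 1.000 + 0.312 − 1) = max(0, 0.312) = 0.312
((P ⊙ 1) ⊙ P) ⊙ ((P ⇒ Q) ⊙ S) = max(0, 0.000 + 0.312 − 1) = max(0, -0.688) = 0.000
¬(((P ⊙ 1) ⊙ P) ⊙ ((P ⇒ Q) ⊙ S)) = 1 − 0.000 = 1.000
S ⊙ ¬(((P ⊙ 1) ⊙ P) ⊙ ((P ⇒ Q) ⊙ S)) = max(0, 0.312 + 1.000 − 1) = max(0, 0.312) = 0.312
¬(S ⊙ ¬(((P ⊙ 1) ⊙ P) ⊙ ((P ⇒ Q) ⊙ S))) = 1 − 0.312 = 0.688
¬¬(S ⊙ ¬(((P ⊙ 1) ⊙ P) ⊙ ((P ⇒ Q) ⊙ S))) = 1 − 0.688 = 0.312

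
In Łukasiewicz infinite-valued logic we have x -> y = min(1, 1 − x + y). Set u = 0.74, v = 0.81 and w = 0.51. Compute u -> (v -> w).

v -> w = min(1, 1 − 0.81 + 0.51) = min(1, 0.70) = 0.70
u -> (v -> w) = min(1, 1 − 0.74 + 0.70) = min(1, 0.96) = 0.96

0.96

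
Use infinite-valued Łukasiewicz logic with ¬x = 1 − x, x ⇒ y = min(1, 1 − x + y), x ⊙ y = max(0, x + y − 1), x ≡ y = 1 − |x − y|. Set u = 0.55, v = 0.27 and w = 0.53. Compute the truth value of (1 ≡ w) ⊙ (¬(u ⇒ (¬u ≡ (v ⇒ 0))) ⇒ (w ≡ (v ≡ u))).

1 ≡ w = 1 − |1.00 − 0.53| = 1 − 0.47 = 0.53
¬u = 1 − 0.55 = 0.45
v ⇒ 0 = min(1, 1 − 0.27 + 0.00) = min(1, 0.73) = 0.73
¬u ≡ (v ⇒ 0) = 1 − |0.45 − 0.73| = 1 − 0.28 = 0.72
u ⇒ (¬u ≡ (v ⇒ 0)) = min(1, 1 − 0.55 + 0.72) = min(1, 1.17) = 1.00
¬(u ⇒ (¬u ≡ (v ⇒ 0))) = 1 − 1.00 = 0.00
v ≡ u = 1 − |0.27 − 0.55| = 1 − 0.28 = 0.72
w ≡ (v ≡ u) = 1 − |0.53 − 0.72| = 1 − 0.19 = 0.81
¬(u ⇒ (¬u ≡ (v ⇒ 0))) ⇒ (w ≡ (v ≡ u)) = min(1, 1 − 0.00 + 0.81) = min(1, 1.81) = 1.00
(1 ≡ w) ⊙ (¬(u ⇒ (¬u ≡ (v ⇒ 0))) ⇒ (w ≡ (v ≡ u))) = max(0, 0.53 + 1.00 − 1) = max(0, 0.53) = 0.53

0.53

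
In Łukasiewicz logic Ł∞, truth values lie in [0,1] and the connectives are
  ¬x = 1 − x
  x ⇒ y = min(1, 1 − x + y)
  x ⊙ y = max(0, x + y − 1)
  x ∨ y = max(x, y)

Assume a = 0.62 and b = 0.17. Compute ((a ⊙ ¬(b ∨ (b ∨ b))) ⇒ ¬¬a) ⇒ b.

b ∨ b = max(0.17, 0.17) = 0.17
b ∨ (b ∨ b) = max(0.17, 0.17) = 0.17
¬(b ∨ (b ∨ b)) = 1 − 0.17 = 0.83
a ⊙ ¬(b ∨ (b ∨ b)) = max(0, 0.62 + 0.83 − 1) = max(0, 0.45) = 0.45
¬a = 1 − 0.62 = 0.38
¬¬a = 1 − 0.38 = 0.62
(a ⊙ ¬(b ∨ (b ∨ b))) ⇒ ¬¬a = min(1, 1 − 0.45 + 0.62) = min(1, 1.17) = 1.00
((a ⊙ ¬(b ∨ (b ∨ b))) ⇒ ¬¬a) ⇒ b = min(1, 1 − 1.00 + 0.17) = min(1, 0.17) = 0.17

0.17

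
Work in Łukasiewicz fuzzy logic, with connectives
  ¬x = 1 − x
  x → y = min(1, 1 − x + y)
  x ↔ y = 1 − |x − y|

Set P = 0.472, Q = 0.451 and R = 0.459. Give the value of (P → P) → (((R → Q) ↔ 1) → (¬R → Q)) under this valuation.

P → P = min(1, 1 − 0.472 + 0.472) = min(1, 1.000) = 1.000
R → Q = min(1, 1 − 0.459 + 0.451) = min(1, 0.992) = 0.992
(R → Q) ↔ 1 = 1 − |0.992 − 1.000| = 1 − 0.008 = 0.992
¬R = 1 − 0.459 = 0.541
¬R → Q = min(1, 1 − 0.541 + 0.451) = min(1, 0.910) = 0.910
((R → Q) ↔ 1) → (¬R → Q) = min(1, 1 − 0.992 + 0.910) = min(1, 0.918) = 0.918
(P → P) → (((R → Q) ↔ 1) → (¬R → Q)) = min(1, 1 − 1.000 + 0.918) = min(1, 0.918) = 0.918

0.918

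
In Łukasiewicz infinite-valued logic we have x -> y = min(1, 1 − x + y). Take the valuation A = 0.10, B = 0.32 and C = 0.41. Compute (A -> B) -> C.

A -> B = min(1, 1 − 0.10 + 0.32) = min(1, 1.22) = 1.00
(A -> B) -> C = min(1, 1 − 1.00 + 0.41) = min(1, 0.41) = 0.41

0.41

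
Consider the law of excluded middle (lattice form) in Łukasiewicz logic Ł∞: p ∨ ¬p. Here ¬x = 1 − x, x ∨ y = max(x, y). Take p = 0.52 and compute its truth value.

¬p = 1 − 0.52 = 0.48
p ∨ ¬p = max(0.52, 0.48) = 0.52
(The value 0.52 < 1 shows this instance is not satisfied; not a Ł∞-tautology — its value is max(a, 1−a).)

0.52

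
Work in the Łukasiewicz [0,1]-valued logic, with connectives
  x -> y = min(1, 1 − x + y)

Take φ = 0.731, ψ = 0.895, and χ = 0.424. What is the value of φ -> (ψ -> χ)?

ψ -> χ = min(1, 1 − 0.895 + 0.424) = min(1, 0.529) = 0.529
φ -> (ψ -> χ) = min(1, 1 − 0.731 + 0.529) = min(1, 0.798) = 0.798

0.798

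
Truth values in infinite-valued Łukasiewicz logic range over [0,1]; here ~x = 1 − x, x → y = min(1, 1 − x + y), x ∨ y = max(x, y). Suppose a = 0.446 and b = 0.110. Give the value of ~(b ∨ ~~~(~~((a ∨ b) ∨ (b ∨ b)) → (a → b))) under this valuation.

a ∨ b = max(0.446, 0.110) = 0.446
b ∨ b = max(0.110, 0.110) = 0.110
(a ∨ b) ∨ (b ∨ b) = max(0.446, 0.110) = 0.446
~((a ∨ b) ∨ (b ∨ b)) = 1 − 0.446 = 0.554
~~((a ∨ b) ∨ (b ∨ b)) = 1 − 0.554 = 0.446
a → b = min(1, 1 − 0.446 + 0.110) = min(1, 0.664) = 0.664
~~((a ∨ b) ∨ (b ∨ b)) → (a → b) = min(1, 1 − 0.446 + 0.664) = min(1, 1.218) = 1.000
~(~~((a ∨ b) ∨ (b ∨ b)) → (a → b)) = 1 − 1.000 = 0.000
~~(~~((a ∨ b) ∨ (b ∨ b)) → (a → b)) = 1 − 0.000 = 1.000
~~~(~~((a ∨ b) ∨ (b ∨ b)) → (a → b)) = 1 − 1.000 = 0.000
b ∨ ~~~(~~((a ∨ b) ∨ (b ∨ b)) → (a → b)) = max(0.110, 0.000) = 0.110
~(b ∨ ~~~(~~((a ∨ b) ∨ (b ∨ b)) → (a → b))) = 1 − 0.110 = 0.890

0.890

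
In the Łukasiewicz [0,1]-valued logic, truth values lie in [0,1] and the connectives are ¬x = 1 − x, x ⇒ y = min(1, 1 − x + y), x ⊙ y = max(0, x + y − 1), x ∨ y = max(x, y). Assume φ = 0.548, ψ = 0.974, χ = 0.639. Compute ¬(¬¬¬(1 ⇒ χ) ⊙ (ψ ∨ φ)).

1 ⇒ χ = min(1, 1 − 1.000 + 0.639) = min(1, 0.639) = 0.639
¬(1 ⇒ χ) = 1 − 0.639 = 0.361
¬¬(1 ⇒ χ) = 1 − 0.361 = 0.639
¬¬¬(1 ⇒ χ) = 1 − 0.639 = 0.361
ψ ∨ φ = max(0.974, 0.548) = 0.974
¬¬¬(1 ⇒ χ) ⊙ (ψ ∨ φ) = max(0, 0.361 + 0.974 − 1) = max(0, 0.335) = 0.335
¬(¬¬¬(1 ⇒ χ) ⊙ (ψ ∨ φ)) = 1 − 0.335 = 0.665

0.665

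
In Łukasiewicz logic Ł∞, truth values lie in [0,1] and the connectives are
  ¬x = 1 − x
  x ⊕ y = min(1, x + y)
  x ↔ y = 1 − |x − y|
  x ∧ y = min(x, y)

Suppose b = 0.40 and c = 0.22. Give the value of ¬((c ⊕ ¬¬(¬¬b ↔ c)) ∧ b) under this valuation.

¬b = 1 − 0.40 = 0.60
¬¬b = 1 − 0.60 = 0.40
¬¬b ↔ c = 1 − |0.40 − 0.22| = 1 − 0.18 = 0.82
¬(¬¬b ↔ c) = 1 − 0.82 = 0.18
¬¬(¬¬b ↔ c) = 1 − 0.18 = 0.82
c ⊕ ¬¬(¬¬b ↔ c) = min(1, 0.22 + 0.82) = min(1, 1.04) = 1.00
(c ⊕ ¬¬(¬¬b ↔ c)) ∧ b = min(1.00, 0.40) = 0.40
¬((c ⊕ ¬¬(¬¬b ↔ c)) ∧ b) = 1 − 0.40 = 0.60

0.60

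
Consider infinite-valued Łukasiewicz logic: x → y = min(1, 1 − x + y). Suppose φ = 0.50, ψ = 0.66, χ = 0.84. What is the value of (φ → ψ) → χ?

φ → ψ = min(1, 1 − 0.50 + 0.66) = min(1, 1.16) = 1.00
(φ → ψ) → χ = min(1, 1 − 1.00 + 0.84) = min(1, 0.84) = 0.84

0.84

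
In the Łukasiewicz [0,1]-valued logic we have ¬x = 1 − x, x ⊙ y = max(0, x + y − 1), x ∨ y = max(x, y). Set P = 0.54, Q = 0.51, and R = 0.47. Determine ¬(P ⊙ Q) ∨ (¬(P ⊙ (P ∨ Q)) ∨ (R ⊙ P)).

0.95

P ⊙ Q = max(0, 0.54 + 0.51 − 1) = max(0, 0.05) = 0.05
¬(P ⊙ Q) = 1 − 0.05 = 0.95
P ∨ Q = max(0.54, 0.51) = 0.54
P ⊙ (P ∨ Q) = max(0, 0.54 + 0.54 − 1) = max(0, 0.08) = 0.08
¬(P ⊙ (P ∨ Q)) = 1 − 0.08 = 0.92
R ⊙ P = max(0, 0.47 + 0.54 − 1) = max(0, 0.01) = 0.01
¬(P ⊙ (P ∨ Q)) ∨ (R ⊙ P) = max(0.92, 0.01) = 0.92
¬(P ⊙ Q) ∨ (¬(P ⊙ (P ∨ Q)) ∨ (R ⊙ P)) = max(0.95, 0.92) = 0.95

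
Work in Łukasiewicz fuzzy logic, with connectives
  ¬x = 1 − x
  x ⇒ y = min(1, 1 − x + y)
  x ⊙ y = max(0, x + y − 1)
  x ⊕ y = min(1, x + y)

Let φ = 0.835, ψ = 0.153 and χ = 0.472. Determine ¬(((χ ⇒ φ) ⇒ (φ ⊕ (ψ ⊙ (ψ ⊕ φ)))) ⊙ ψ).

χ ⇒ φ = min(1, 1 − 0.472 + 0.835) = min(1, 1.363) = 1.000
ψ ⊕ φ = min(1, 0.153 + 0.835) = min(1, 0.988) = 0.988
ψ ⊙ (ψ ⊕ φ) = max(0, 0.153 + 0.988 − 1) = max(0, 0.141) = 0.141
φ ⊕ (ψ ⊙ (ψ ⊕ φ)) = min(1, 0.835 + 0.141) = min(1, 0.976) = 0.976
(χ ⇒ φ) ⇒ (φ ⊕ (ψ ⊙ (ψ ⊕ φ))) = min(1, 1 − 1.000 + 0.976) = min(1, 0.976) = 0.976
((χ ⇒ φ) ⇒ (φ ⊕ (ψ ⊙ (ψ ⊕ φ)))) ⊙ ψ = max(0, 0.976 + 0.153 − 1) = max(0, 0.129) = 0.129
¬(((χ ⇒ φ) ⇒ (φ ⊕ (ψ ⊙ (ψ ⊕ φ)))) ⊙ ψ) = 1 − 0.129 = 0.871

0.871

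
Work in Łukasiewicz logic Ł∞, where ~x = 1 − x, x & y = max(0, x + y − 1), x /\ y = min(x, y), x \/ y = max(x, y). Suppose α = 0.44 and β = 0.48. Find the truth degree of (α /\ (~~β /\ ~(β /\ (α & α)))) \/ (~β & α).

~β = 1 − 0.48 = 0.52
~~β = 1 − 0.52 = 0.48
α & α = max(0, 0.44 + 0.44 − 1) = max(0, -0.12) = 0.00
β /\ (α & α) = min(0.48, 0.00) = 0.00
~(β /\ (α & α)) = 1 − 0.00 = 1.00
~~β /\ ~(β /\ (α & α)) = min(0.48, 1.00) = 0.48
α /\ (~~β /\ ~(β /\ (α & α))) = min(0.44, 0.48) = 0.44
~β & α = max(0, 0.52 + 0.44 − 1) = max(0, -0.04) = 0.00
(α /\ (~~β /\ ~(β /\ (α & α)))) \/ (~β & α) = max(0.44, 0.00) = 0.44

0.44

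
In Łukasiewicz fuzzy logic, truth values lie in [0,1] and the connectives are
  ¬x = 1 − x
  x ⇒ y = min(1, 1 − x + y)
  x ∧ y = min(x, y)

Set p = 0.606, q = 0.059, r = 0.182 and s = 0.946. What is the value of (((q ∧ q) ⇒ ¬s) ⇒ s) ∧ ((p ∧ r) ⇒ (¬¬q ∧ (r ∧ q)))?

0.877

q ∧ q = min(0.059, 0.059) = 0.059
¬s = 1 − 0.946 = 0.054
(q ∧ q) ⇒ ¬s = min(1, 1 − 0.059 + 0.054) = min(1, 0.995) = 0.995
((q ∧ q) ⇒ ¬s) ⇒ s = min(1, 1 − 0.995 + 0.946) = min(1, 0.951) = 0.951
p ∧ r = min(0.606, 0.182) = 0.182
¬q = 1 − 0.059 = 0.941
¬¬q = 1 − 0.941 = 0.059
r ∧ q = min(0.182, 0.059) = 0.059
¬¬q ∧ (r ∧ q) = min(0.059, 0.059) = 0.059
(p ∧ r) ⇒ (¬¬q ∧ (r ∧ q)) = min(1, 1 − 0.182 + 0.059) = min(1, 0.877) = 0.877
(((q ∧ q) ⇒ ¬s) ⇒ s) ∧ ((p ∧ r) ⇒ (¬¬q ∧ (r ∧ q))) = min(0.951, 0.877) = 0.877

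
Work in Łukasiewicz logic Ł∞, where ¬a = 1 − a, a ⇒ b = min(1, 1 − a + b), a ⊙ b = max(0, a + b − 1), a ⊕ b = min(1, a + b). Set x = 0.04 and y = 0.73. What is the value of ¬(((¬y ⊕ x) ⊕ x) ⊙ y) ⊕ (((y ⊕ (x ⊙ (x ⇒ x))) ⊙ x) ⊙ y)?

0.92

¬y = 1 − 0.73 = 0.27
¬y ⊕ x = min(1, 0.27 + 0.04) = min(1, 0.31) = 0.31
(¬y ⊕ x) ⊕ x = min(1, 0.31 + 0.04) = min(1, 0.35) = 0.35
((¬y ⊕ x) ⊕ x) ⊙ y = max(0, 0.35 + 0.73 − 1) = max(0, 0.08) = 0.08
¬(((¬y ⊕ x) ⊕ x) ⊙ y) = 1 − 0.08 = 0.92
x ⇒ x = min(1, 1 − 0.04 + 0.04) = min(1, 1.00) = 1.00
x ⊙ (x ⇒ x) = max(0, 0.04 + 1.00 − 1) = max(0, 0.04) = 0.04
y ⊕ (x ⊙ (x ⇒ x)) = min(1, 0.73 + 0.04) = min(1, 0.77) = 0.77
(y ⊕ (x ⊙ (x ⇒ x))) ⊙ x = max(0, 0.77 + 0.04 − 1) = max(0, -0.19) = 0.00
((y ⊕ (x ⊙ (x ⇒ x))) ⊙ x) ⊙ y = max(0, 0.00 + 0.73 − 1) = max(0, -0.27) = 0.00
¬(((¬y ⊕ x) ⊕ x) ⊙ y) ⊕ (((y ⊕ (x ⊙ (x ⇒ x))) ⊙ x) ⊙ y) = min(1, 0.92 + 0.00) = min(1, 0.92) = 0.92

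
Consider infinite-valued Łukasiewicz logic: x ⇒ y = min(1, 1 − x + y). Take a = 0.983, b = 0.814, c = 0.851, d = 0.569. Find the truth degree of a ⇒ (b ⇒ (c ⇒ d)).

c ⇒ d = min(1, 1 − 0.851 + 0.569) = min(1, 0.718) = 0.718
b ⇒ (c ⇒ d) = min(1, 1 − 0.814 + 0.718) = min(1, 0.904) = 0.904
a ⇒ (b ⇒ (c ⇒ d)) = min(1, 1 − 0.983 + 0.904) = min(1, 0.921) = 0.921

0.921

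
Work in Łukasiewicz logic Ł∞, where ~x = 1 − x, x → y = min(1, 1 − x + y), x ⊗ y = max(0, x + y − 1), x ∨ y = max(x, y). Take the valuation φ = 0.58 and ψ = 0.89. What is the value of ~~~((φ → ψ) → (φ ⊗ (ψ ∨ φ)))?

0.53

φ → ψ = min(1, 1 − 0.58 + 0.89) = min(1, 1.31) = 1.00
ψ ∨ φ = max(0.89, 0.58) = 0.89
φ ⊗ (ψ ∨ φ) = max(0, 0.58 + 0.89 − 1) = max(0, 0.47) = 0.47
(φ → ψ) → (φ ⊗ (ψ ∨ φ)) = min(1, 1 − 1.00 + 0.47) = min(1, 0.47) = 0.47
~((φ → ψ) → (φ ⊗ (ψ ∨ φ))) = 1 − 0.47 = 0.53
~~((φ → ψ) → (φ ⊗ (ψ ∨ φ))) = 1 − 0.53 = 0.47
~~~((φ → ψ) → (φ ⊗ (ψ ∨ φ))) = 1 − 0.47 = 0.53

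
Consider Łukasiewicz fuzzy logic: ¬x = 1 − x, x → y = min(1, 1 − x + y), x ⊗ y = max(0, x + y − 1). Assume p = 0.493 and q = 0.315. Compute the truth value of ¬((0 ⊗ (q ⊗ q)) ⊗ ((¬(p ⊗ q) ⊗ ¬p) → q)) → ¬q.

q ⊗ q = max(0, 0.315 + 0.315 − 1) = max(0, -0.370) = 0.000
0 ⊗ (q ⊗ q) = max(0, 0.000 + 0.000 − 1) = max(0, -1.000) = 0.000
p ⊗ q = max(0, 0.493 + 0.315 − 1) = max(0, -0.192) = 0.000
¬(p ⊗ q) = 1 − 0.000 = 1.000
¬p = 1 − 0.493 = 0.507
¬(p ⊗ q) ⊗ ¬p = max(0, 1.000 + 0.507 − 1) = max(0, 0.507) = 0.507
(¬(p ⊗ q) ⊗ ¬p) → q = min(1, 1 − 0.507 + 0.315) = min(1, 0.808) = 0.808
(0 ⊗ (q ⊗ q)) ⊗ ((¬(p ⊗ q) ⊗ ¬p) → q) = max(0, 0.000 + 0.808 − 1) = max(0, -0.192) = 0.000
¬((0 ⊗ (q ⊗ q)) ⊗ ((¬(p ⊗ q) ⊗ ¬p) → q)) = 1 − 0.000 = 1.000
¬q = 1 − 0.315 = 0.685
¬((0 ⊗ (q ⊗ q)) ⊗ ((¬(p ⊗ q) ⊗ ¬p) → q)) → ¬q = min(1, 1 − 1.000 + 0.685) = min(1, 0.685) = 0.685

0.685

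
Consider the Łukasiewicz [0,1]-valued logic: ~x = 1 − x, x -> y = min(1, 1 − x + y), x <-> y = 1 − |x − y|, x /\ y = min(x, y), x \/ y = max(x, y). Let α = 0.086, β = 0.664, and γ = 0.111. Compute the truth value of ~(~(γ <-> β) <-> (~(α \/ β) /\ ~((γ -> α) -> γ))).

γ <-> β = 1 − |0.111 − 0.664| = 1 − 0.553 = 0.447
~(γ <-> β) = 1 − 0.447 = 0.553
α \/ β = max(0.086, 0.664) = 0.664
~(α \/ β) = 1 − 0.664 = 0.336
γ -> α = min(1, 1 − 0.111 + 0.086) = min(1, 0.975) = 0.975
(γ -> α) -> γ = min(1, 1 − 0.975 + 0.111) = min(1, 0.136) = 0.136
~((γ -> α) -> γ) = 1 − 0.136 = 0.864
~(α \/ β) /\ ~((γ -> α) -> γ) = min(0.336, 0.864) = 0.336
~(γ <-> β) <-> (~(α \/ β) /\ ~((γ -> α) -> γ)) = 1 − |0.553 − 0.336| = 1 − 0.217 = 0.783
~(~(γ <-> β) <-> (~(α \/ β) /\ ~((γ -> α) -> γ))) = 1 − 0.783 = 0.217

0.217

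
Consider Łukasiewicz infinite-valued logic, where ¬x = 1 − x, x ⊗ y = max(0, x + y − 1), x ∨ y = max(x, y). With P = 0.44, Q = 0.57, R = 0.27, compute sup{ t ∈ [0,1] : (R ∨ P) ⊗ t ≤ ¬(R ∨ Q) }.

0.99

R ∨ P = max(0.27, 0.44) = 0.44
So the left factor is R ∨ P = 0.44.
R ∨ Q = max(0.27, 0.57) = 0.57
¬(R ∨ Q) = 1 − 0.57 = 0.43
So the right-hand bound is ¬(R ∨ Q) = 0.43.
The residuum of the Łukasiewicz t-norm gives the supremum: min(1, 1 − 0.44 + 0.43).
1 − 0.44 + 0.43 = 0.99, so t = min(1, 0.99) = 0.99.
Check: 0.44 ⊗ 0.99 = max(0, 0.43) = 0.43 ≤ 0.43.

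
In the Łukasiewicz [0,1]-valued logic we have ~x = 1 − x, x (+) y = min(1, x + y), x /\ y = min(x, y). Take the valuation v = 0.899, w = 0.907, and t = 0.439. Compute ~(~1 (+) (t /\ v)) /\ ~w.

~1 = 1 − 1.000 = 0.000
t /\ v = min(0.439, 0.899) = 0.439
~1 (+) (t /\ v) = min(1, 0.000 + 0.439) = min(1, 0.439) = 0.439
~(~1 (+) (t /\ v)) = 1 − 0.439 = 0.561
~w = 1 − 0.907 = 0.093
~(~1 (+) (t /\ v)) /\ ~w = min(0.561, 0.093) = 0.093

0.093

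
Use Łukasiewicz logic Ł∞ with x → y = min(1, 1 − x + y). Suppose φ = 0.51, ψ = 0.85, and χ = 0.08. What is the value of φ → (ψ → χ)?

ψ → χ = min(1, 1 − 0.85 + 0.08) = min(1, 0.23) = 0.23
φ → (ψ → χ) = min(1, 1 − 0.51 + 0.23) = min(1, 0.72) = 0.72

0.72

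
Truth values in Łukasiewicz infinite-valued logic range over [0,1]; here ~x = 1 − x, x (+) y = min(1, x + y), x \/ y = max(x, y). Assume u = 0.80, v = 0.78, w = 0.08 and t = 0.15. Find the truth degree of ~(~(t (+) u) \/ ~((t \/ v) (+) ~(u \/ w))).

t (+) u = min(1, 0.15 + 0.80) = min(1, 0.95) = 0.95
~(t (+) u) = 1 − 0.95 = 0.05
t \/ v = max(0.15, 0.78) = 0.78
u \/ w = max(0.80, 0.08) = 0.80
~(u \/ w) = 1 − 0.80 = 0.20
(t \/ v) (+) ~(u \/ w) = min(1, 0.78 + 0.20) = min(1, 0.98) = 0.98
~((t \/ v) (+) ~(u \/ w)) = 1 − 0.98 = 0.02
~(t (+) u) \/ ~((t \/ v) (+) ~(u \/ w)) = max(0.05, 0.02) = 0.05
~(~(t (+) u) \/ ~((t \/ v) (+) ~(u \/ w))) = 1 − 0.05 = 0.95

0.95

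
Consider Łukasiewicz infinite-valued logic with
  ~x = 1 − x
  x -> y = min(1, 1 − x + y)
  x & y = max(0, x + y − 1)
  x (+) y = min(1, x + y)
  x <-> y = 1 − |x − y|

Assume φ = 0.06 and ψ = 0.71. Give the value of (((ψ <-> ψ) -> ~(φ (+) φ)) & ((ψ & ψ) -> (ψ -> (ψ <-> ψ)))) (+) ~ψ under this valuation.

1.00

ψ <-> ψ = 1 − |0.71 − 0.71| = 1 − 0.00 = 1.00
φ (+) φ = min(1, 0.06 + 0.06) = min(1, 0.12) = 0.12
~(φ (+) φ) = 1 − 0.12 = 0.88
(ψ <-> ψ) -> ~(φ (+) φ) = min(1, 1 − 1.00 + 0.88) = min(1, 0.88) = 0.88
ψ & ψ = max(0, 0.71 + 0.71 − 1) = max(0, 0.42) = 0.42
ψ -> (ψ <-> ψ) = min(1, 1 − 0.71 + 1.00) = min(1, 1.29) = 1.00
(ψ & ψ) -> (ψ -> (ψ <-> ψ)) = min(1, 1 − 0.42 + 1.00) = min(1, 1.58) = 1.00
((ψ <-> ψ) -> ~(φ (+) φ)) & ((ψ & ψ) -> (ψ -> (ψ <-> ψ))) = max(0, 0.88 + 1.00 − 1) = max(0, 0.88) = 0.88
~ψ = 1 − 0.71 = 0.29
(((ψ <-> ψ) -> ~(φ (+) φ)) & ((ψ & ψ) -> (ψ -> (ψ <-> ψ)))) (+) ~ψ = min(1, 0.88 + 0.29) = min(1, 1.17) = 1.00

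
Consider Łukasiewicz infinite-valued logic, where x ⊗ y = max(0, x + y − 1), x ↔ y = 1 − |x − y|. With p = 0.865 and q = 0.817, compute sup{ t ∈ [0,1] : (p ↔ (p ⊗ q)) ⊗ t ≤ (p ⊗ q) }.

0.865

p ⊗ q = max(0, 0.865 + 0.817 − 1) = max(0, 0.682) = 0.682
p ↔ (p ⊗ q) = 1 − |0.865 − 0.682| = 1 − 0.183 = 0.817
So the left factor is p ↔ (p ⊗ q) = 0.817.
So the right-hand bound is p ⊗ q = 0.682.
The residuum of the Łukasiewicz t-norm gives the supremum: min(1, 1 − 0.817 + 0.682).
1 − 0.817 + 0.682 = 0.865, so t = min(1, 0.865) = 0.865.
Check: 0.817 ⊗ 0.865 = max(0, 0.682) = 0.682 ≤ 0.682.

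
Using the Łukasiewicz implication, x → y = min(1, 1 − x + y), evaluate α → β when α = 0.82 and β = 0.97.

1.00

α → β = min(1, 1 − 0.82 + 0.97) = min(1, 1.15) = 1.00
For comparison, the Gödel implication (1 if x ≤ y else y) would give 1.00.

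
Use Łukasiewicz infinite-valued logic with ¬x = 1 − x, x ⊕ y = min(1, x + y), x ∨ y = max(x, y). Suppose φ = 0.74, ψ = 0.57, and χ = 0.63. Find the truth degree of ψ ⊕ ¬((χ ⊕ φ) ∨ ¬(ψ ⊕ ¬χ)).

χ ⊕ φ = min(1, 0.63 + 0.74) = min(1, 1.37) = 1.00
¬χ = 1 − 0.63 = 0.37
ψ ⊕ ¬χ = min(1, 0.57 + 0.37) = min(1, 0.94) = 0.94
¬(ψ ⊕ ¬χ) = 1 − 0.94 = 0.06
(χ ⊕ φ) ∨ ¬(ψ ⊕ ¬χ) = max(1.00, 0.06) = 1.00
¬((χ ⊕ φ) ∨ ¬(ψ ⊕ ¬χ)) = 1 − 1.00 = 0.00
ψ ⊕ ¬((χ ⊕ φ) ∨ ¬(ψ ⊕ ¬χ)) = min(1, 0.57 + 0.00) = min(1, 0.57) = 0.57

0.57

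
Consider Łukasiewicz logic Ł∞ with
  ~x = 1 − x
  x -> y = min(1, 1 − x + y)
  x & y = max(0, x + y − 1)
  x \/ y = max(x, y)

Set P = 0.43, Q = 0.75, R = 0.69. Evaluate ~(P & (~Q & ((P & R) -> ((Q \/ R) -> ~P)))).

~Q = 1 − 0.75 = 0.25
P & R = max(0, 0.43 + 0.69 − 1) = max(0, 0.12) = 0.12
Q \/ R = max(0.75, 0.69) = 0.75
~P = 1 − 0.43 = 0.57
(Q \/ R) -> ~P = min(1, 1 − 0.75 + 0.57) = min(1, 0.82) = 0.82
(P & R) -> ((Q \/ R) -> ~P) = min(1, 1 − 0.12 + 0.82) = min(1, 1.70) = 1.00
~Q & ((P & R) -> ((Q \/ R) -> ~P)) = max(0, 0.25 + 1.00 − 1) = max(0, 0.25) = 0.25
P & (~Q & ((P & R) -> ((Q \/ R) -> ~P))) = max(0, 0.43 + 0.25 − 1) = max(0, -0.32) = 0.00
~(P & (~Q & ((P & R) -> ((Q \/ R) -> ~P)))) = 1 − 0.00 = 1.00

1.00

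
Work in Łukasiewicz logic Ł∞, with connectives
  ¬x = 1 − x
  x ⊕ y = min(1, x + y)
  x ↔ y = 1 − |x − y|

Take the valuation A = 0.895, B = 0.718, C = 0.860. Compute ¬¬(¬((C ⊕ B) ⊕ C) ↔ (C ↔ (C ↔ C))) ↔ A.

0.245

C ⊕ B = min(1, 0.860 + 0.718) = min(1, 1.578) = 1.000
(C ⊕ B) ⊕ C = min(1, 1.000 + 0.860) = min(1, 1.860) = 1.000
¬((C ⊕ B) ⊕ C) = 1 − 1.000 = 0.000
C ↔ C = 1 − |0.860 − 0.860| = 1 − 0.000 = 1.000
C ↔ (C ↔ C) = 1 − |0.860 − 1.000| = 1 − 0.140 = 0.860
¬((C ⊕ B) ⊕ C) ↔ (C ↔ (C ↔ C)) = 1 − |0.000 − 0.860| = 1 − 0.860 = 0.140
¬(¬((C ⊕ B) ⊕ C) ↔ (C ↔ (C ↔ C))) = 1 − 0.140 = 0.860
¬¬(¬((C ⊕ B) ⊕ C) ↔ (C ↔ (C ↔ C))) = 1 − 0.860 = 0.140
¬¬(¬((C ⊕ B) ⊕ C) ↔ (C ↔ (C ↔ C))) ↔ A = 1 − |0.140 − 0.895| = 1 − 0.755 = 0.245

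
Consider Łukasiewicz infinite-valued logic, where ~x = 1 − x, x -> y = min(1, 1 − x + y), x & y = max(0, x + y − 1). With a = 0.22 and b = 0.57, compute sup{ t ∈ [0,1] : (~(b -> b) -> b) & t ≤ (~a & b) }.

0.35

b -> b = min(1, 1 − 0.57 + 0.57) = min(1, 1.00) = 1.00
~(b -> b) = 1 − 1.00 = 0.00
~(b -> b) -> b = min(1, 1 − 0.00 + 0.57) = min(1, 1.57) = 1.00
So the left factor is ~(b -> b) -> b = 1.00.
~a = 1 − 0.22 = 0.78
~a & b = max(0, 0.78 + 0.57 − 1) = max(0, 0.35) = 0.35
So the right-hand bound is ~a & b = 0.35.
The residuum of the Łukasiewicz t-norm gives the supremum: min(1, 1 − 1.00 + 0.35).
1 − 1.00 + 0.35 = 0.35, so t = min(1, 0.35) = 0.35.
Check: 1.00 & 0.35 = max(0, 0.35) = 0.35 ≤ 0.35.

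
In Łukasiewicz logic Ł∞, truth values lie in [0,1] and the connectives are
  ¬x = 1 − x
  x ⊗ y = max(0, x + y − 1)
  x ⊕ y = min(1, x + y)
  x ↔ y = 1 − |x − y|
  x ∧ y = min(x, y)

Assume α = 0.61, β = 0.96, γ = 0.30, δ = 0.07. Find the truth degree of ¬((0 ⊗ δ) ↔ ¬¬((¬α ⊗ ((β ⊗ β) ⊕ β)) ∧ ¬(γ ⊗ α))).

0 ⊗ δ = max(0, 0.00 + 0.07 − 1) = max(0, -0.93) = 0.00
¬α = 1 − 0.61 = 0.39
β ⊗ β = max(0, 0.96 + 0.96 − 1) = max(0, 0.92) = 0.92
(β ⊗ β) ⊕ β = min(1, 0.92 + 0.96) = min(1, 1.88) = 1.00
¬α ⊗ ((β ⊗ β) ⊕ β) = max(0, 0.39 + 1.00 − 1) = max(0, 0.39) = 0.39
γ ⊗ α = max(0, 0.30 + 0.61 − 1) = max(0, -0.09) = 0.00
¬(γ ⊗ α) = 1 − 0.00 = 1.00
(¬α ⊗ ((β ⊗ β) ⊕ β)) ∧ ¬(γ ⊗ α) = min(0.39, 1.00) = 0.39
¬((¬α ⊗ ((β ⊗ β) ⊕ β)) ∧ ¬(γ ⊗ α)) = 1 − 0.39 = 0.61
¬¬((¬α ⊗ ((β ⊗ β) ⊕ β)) ∧ ¬(γ ⊗ α)) = 1 − 0.61 = 0.39
(0 ⊗ δ) ↔ ¬¬((¬α ⊗ ((β ⊗ β) ⊕ β)) ∧ ¬(γ ⊗ α)) = 1 − |0.00 − 0.39| = 1 − 0.39 = 0.61
¬((0 ⊗ δ) ↔ ¬¬((¬α ⊗ ((β ⊗ β) ⊕ β)) ∧ ¬(γ ⊗ α))) = 1 − 0.61 = 0.39

0.39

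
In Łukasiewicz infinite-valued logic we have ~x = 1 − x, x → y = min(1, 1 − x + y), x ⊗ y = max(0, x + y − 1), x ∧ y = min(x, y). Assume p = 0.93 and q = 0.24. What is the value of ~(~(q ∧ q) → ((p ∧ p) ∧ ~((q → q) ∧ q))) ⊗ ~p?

q ∧ q = min(0.24, 0.24) = 0.24
~(q ∧ q) = 1 − 0.24 = 0.76
p ∧ p = min(0.93, 0.93) = 0.93
q → q = min(1, 1 − 0.24 + 0.24) = min(1, 1.00) = 1.00
(q → q) ∧ q = min(1.00, 0.24) = 0.24
~((q → q) ∧ q) = 1 − 0.24 = 0.76
(p ∧ p) ∧ ~((q → q) ∧ q) = min(0.93, 0.76) = 0.76
~(q ∧ q) → ((p ∧ p) ∧ ~((q → q) ∧ q)) = min(1, 1 − 0.76 + 0.76) = min(1, 1.00) = 1.00
~(~(q ∧ q) → ((p ∧ p) ∧ ~((q → q) ∧ q))) = 1 − 1.00 = 0.00
~p = 1 − 0.93 = 0.07
~(~(q ∧ q) → ((p ∧ p) ∧ ~((q → q) ∧ q))) ⊗ ~p = max(0, 0.00 + 0.07 − 1) = max(0, -0.93) = 0.00

0.00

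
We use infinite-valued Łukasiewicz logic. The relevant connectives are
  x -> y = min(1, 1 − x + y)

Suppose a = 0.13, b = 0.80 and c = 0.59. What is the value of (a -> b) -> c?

a -> b = min(1, 1 − 0.13 + 0.80) = min(1, 1.67) = 1.00
(a -> b) -> c = min(1, 1 − 1.00 + 0.59) = min(1, 0.59) = 0.59

0.59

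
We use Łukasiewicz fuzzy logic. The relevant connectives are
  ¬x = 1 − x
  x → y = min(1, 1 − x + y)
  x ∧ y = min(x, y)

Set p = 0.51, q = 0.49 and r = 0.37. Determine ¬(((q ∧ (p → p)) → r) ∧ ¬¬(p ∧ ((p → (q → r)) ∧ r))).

0.63

p → p = min(1, 1 − 0.51 + 0.51) = min(1, 1.00) = 1.00
q ∧ (p → p) = min(0.49, 1.00) = 0.49
(q ∧ (p → p)) → r = min(1, 1 − 0.49 + 0.37) = min(1, 0.88) = 0.88
q → r = min(1, 1 − 0.49 + 0.37) = min(1, 0.88) = 0.88
p → (q → r) = min(1, 1 − 0.51 + 0.88) = min(1, 1.37) = 1.00
(p → (q → r)) ∧ r = min(1.00, 0.37) = 0.37
p ∧ ((p → (q → r)) ∧ r) = min(0.51, 0.37) = 0.37
¬(p ∧ ((p → (q → r)) ∧ r)) = 1 − 0.37 = 0.63
¬¬(p ∧ ((p → (q → r)) ∧ r)) = 1 − 0.63 = 0.37
((q ∧ (p → p)) → r) ∧ ¬¬(p ∧ ((p → (q → r)) ∧ r)) = min(0.88, 0.37) = 0.37
¬(((q ∧ (p → p)) → r) ∧ ¬¬(p ∧ ((p → (q → r)) ∧ r))) = 1 − 0.37 = 0.63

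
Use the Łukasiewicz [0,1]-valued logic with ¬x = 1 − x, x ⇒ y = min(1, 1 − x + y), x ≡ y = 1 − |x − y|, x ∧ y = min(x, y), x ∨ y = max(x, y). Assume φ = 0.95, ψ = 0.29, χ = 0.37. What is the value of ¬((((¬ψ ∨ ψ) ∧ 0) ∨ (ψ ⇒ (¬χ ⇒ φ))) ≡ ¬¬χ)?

¬ψ = 1 − 0.29 = 0.71
¬ψ ∨ ψ = max(0.71, 0.29) = 0.71
(¬ψ ∨ ψ) ∧ 0 = min(0.71, 0.00) = 0.00
¬χ = 1 − 0.37 = 0.63
¬χ ⇒ φ = min(1, 1 − 0.63 + 0.95) = min(1, 1.32) = 1.00
ψ ⇒ (¬χ ⇒ φ) = min(1, 1 − 0.29 + 1.00) = min(1, 1.71) = 1.00
((¬ψ ∨ ψ) ∧ 0) ∨ (ψ ⇒ (¬χ ⇒ φ)) = max(0.00, 1.00) = 1.00
¬¬χ = 1 − 0.63 = 0.37
(((¬ψ ∨ ψ) ∧ 0) ∨ (ψ ⇒ (¬χ ⇒ φ))) ≡ ¬¬χ = 1 − |1.00 − 0.37| = 1 − 0.63 = 0.37
¬((((¬ψ ∨ ψ) ∧ 0) ∨ (ψ ⇒ (¬χ ⇒ φ))) ≡ ¬¬χ) = 1 − 0.37 = 0.63

0.63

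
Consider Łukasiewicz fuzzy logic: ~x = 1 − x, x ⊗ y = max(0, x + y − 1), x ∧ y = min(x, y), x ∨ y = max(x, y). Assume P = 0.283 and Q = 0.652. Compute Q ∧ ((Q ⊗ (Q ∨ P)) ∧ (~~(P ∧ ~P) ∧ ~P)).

Q ∨ P = max(0.652, 0.283) = 0.652
Q ⊗ (Q ∨ P) = max(0, 0.652 + 0.652 − 1) = max(0, 0.304) = 0.304
~P = 1 − 0.283 = 0.717
P ∧ ~P = min(0.283, 0.717) = 0.283
~(P ∧ ~P) = 1 − 0.283 = 0.717
~~(P ∧ ~P) = 1 − 0.717 = 0.283
~~(P ∧ ~P) ∧ ~P = min(0.283, 0.717) = 0.283
(Q ⊗ (Q ∨ P)) ∧ (~~(P ∧ ~P) ∧ ~P) = min(0.304, 0.283) = 0.283
Q ∧ ((Q ⊗ (Q ∨ P)) ∧ (~~(P ∧ ~P) ∧ ~P)) = min(0.652, 0.283) = 0.283

0.283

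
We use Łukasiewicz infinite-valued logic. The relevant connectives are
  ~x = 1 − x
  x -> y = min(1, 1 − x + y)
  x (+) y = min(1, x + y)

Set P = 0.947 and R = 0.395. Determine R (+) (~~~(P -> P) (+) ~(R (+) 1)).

0.395

P -> P = min(1, 1 − 0.947 + 0.947) = min(1, 1.000) = 1.000
~(P -> P) = 1 − 1.000 = 0.000
~~(P -> P) = 1 − 0.000 = 1.000
~~~(P -> P) = 1 − 1.000 = 0.000
R (+) 1 = min(1, 0.395 + 1.000) = min(1, 1.395) = 1.000
~(R (+) 1) = 1 − 1.000 = 0.000
~~~(P -> P) (+) ~(R (+) 1) = min(1, 0.000 + 0.000) = min(1, 0.000) = 0.000
R (+) (~~~(P -> P) (+) ~(R (+) 1)) = min(1, 0.395 + 0.000) = min(1, 0.395) = 0.395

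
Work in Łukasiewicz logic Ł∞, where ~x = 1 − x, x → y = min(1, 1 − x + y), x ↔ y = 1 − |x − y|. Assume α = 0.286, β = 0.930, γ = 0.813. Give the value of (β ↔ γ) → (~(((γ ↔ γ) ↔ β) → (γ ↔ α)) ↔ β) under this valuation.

0.644

β ↔ γ = 1 − |0.930 − 0.813| = 1 − 0.117 = 0.883
γ ↔ γ = 1 − |0.813 − 0.813| = 1 − 0.000 = 1.000
(γ ↔ γ) ↔ β = 1 − |1.000 − 0.930| = 1 − 0.070 = 0.930
γ ↔ α = 1 − |0.813 − 0.286| = 1 − 0.527 = 0.473
((γ ↔ γ) ↔ β) → (γ ↔ α) = min(1, 1 − 0.930 + 0.473) = min(1, 0.543) = 0.543
~(((γ ↔ γ) ↔ β) → (γ ↔ α)) = 1 − 0.543 = 0.457
~(((γ ↔ γ) ↔ β) → (γ ↔ α)) ↔ β = 1 − |0.457 − 0.930| = 1 − 0.473 = 0.527
(β ↔ γ) → (~(((γ ↔ γ) ↔ β) → (γ ↔ α)) ↔ β) = min(1, 1 − 0.883 + 0.527) = min(1, 0.644) = 0.644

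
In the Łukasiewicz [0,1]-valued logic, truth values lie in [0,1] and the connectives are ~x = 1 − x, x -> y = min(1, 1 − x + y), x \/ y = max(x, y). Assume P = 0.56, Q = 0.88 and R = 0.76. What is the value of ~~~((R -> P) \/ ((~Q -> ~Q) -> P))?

0.20

R -> P = min(1, 1 − 0.76 + 0.56) = min(1, 0.80) = 0.80
~Q = 1 − 0.88 = 0.12
~Q -> ~Q = min(1, 1 − 0.12 + 0.12) = min(1, 1.00) = 1.00
(~Q -> ~Q) -> P = min(1, 1 − 1.00 + 0.56) = min(1, 0.56) = 0.56
(R -> P) \/ ((~Q -> ~Q) -> P) = max(0.80, 0.56) = 0.80
~((R -> P) \/ ((~Q -> ~Q) -> P)) = 1 − 0.80 = 0.20
~~((R -> P) \/ ((~Q -> ~Q) -> P)) = 1 − 0.20 = 0.80
~~~((R -> P) \/ ((~Q -> ~Q) -> P)) = 1 − 0.80 = 0.20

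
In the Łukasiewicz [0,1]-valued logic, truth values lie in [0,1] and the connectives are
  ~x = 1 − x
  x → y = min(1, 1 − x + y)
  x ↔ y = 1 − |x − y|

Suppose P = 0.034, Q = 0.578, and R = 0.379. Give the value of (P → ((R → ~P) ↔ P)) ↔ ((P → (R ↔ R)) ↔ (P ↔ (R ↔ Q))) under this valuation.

~P = 1 − 0.034 = 0.966
R → ~P = min(1, 1 − 0.379 + 0.966) = min(1, 1.587) = 1.000
(R → ~P) ↔ P = 1 − |1.000 − 0.034| = 1 − 0.966 = 0.034
P → ((R → ~P) ↔ P) = min(1, 1 − 0.034 + 0.034) = min(1, 1.000) = 1.000
R ↔ R = 1 − |0.379 − 0.379| = 1 − 0.000 = 1.000
P → (R ↔ R) = min(1, 1 − 0.034 + 1.000) = min(1, 1.966) = 1.000
R ↔ Q = 1 − |0.379 − 0.578| = 1 − 0.199 = 0.801
P ↔ (R ↔ Q) = 1 − |0.034 − 0.801| = 1 − 0.767 = 0.233
(P → (R ↔ R)) ↔ (P ↔ (R ↔ Q)) = 1 − |1.000 − 0.233| = 1 − 0.767 = 0.233
(P → ((R → ~P) ↔ P)) ↔ ((P → (R ↔ R)) ↔ (P ↔ (R ↔ Q))) = 1 − |1.000 − 0.233| = 1 − 0.767 = 0.233

0.233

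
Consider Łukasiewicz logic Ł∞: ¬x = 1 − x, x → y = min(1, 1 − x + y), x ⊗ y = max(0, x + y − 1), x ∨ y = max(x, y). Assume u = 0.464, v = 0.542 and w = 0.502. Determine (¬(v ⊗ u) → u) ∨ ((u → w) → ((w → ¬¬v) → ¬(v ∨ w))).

0.470

v ⊗ u = max(0, 0.542 + 0.464 − 1) = max(0, 0.006) = 0.006
¬(v ⊗ u) = 1 − 0.006 = 0.994
¬(v ⊗ u) → u = min(1, 1 − 0.994 + 0.464) = min(1, 0.470) = 0.470
u → w = min(1, 1 − 0.464 + 0.502) = min(1, 1.038) = 1.000
¬v = 1 − 0.542 = 0.458
¬¬v = 1 − 0.458 = 0.542
w → ¬¬v = min(1, 1 − 0.502 + 0.542) = min(1, 1.040) = 1.000
v ∨ w = max(0.542, 0.502) = 0.542
¬(v ∨ w) = 1 − 0.542 = 0.458
(w → ¬¬v) → ¬(v ∨ w) = min(1, 1 − 1.000 + 0.458) = min(1, 0.458) = 0.458
(u → w) → ((w → ¬¬v) → ¬(v ∨ w)) = min(1, 1 − 1.000 + 0.458) = min(1, 0.458) = 0.458
(¬(v ⊗ u) → u) ∨ ((u → w) → ((w → ¬¬v) → ¬(v ∨ w))) = max(0.470, 0.458) = 0.470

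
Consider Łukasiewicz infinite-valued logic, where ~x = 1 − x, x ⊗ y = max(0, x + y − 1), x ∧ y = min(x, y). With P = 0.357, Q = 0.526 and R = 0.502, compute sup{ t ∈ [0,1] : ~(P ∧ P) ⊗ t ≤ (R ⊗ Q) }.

P ∧ P = min(0.357, 0.357) = 0.357
~(P ∧ P) = 1 − 0.357 = 0.643
So the left factor is ~(P ∧ P) = 0.643.
R ⊗ Q = max(0, 0.502 + 0.526 − 1) = max(0, 0.028) = 0.028
So the right-hand bound is R ⊗ Q = 0.028.
The residuum of the Łukasiewicz t-norm gives the supremum: min(1, 1 − 0.643 + 0.028).
1 − 0.643 + 0.028 = 0.385, so t = min(1, 0.385) = 0.385.
Check: 0.643 ⊗ 0.385 = max(0, 0.028) = 0.028 ≤ 0.028.

0.385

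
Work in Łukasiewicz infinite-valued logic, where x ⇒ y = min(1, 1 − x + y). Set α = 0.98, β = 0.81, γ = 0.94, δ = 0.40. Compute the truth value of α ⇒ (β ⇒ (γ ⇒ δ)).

0.67

γ ⇒ δ = min(1, 1 − 0.94 + 0.40) = min(1, 0.46) = 0.46
β ⇒ (γ ⇒ δ) = min(1, 1 − 0.81 + 0.46) = min(1, 0.65) = 0.65
α ⇒ (β ⇒ (γ ⇒ δ)) = min(1, 1 − 0.98 + 0.65) = min(1, 0.67) = 0.67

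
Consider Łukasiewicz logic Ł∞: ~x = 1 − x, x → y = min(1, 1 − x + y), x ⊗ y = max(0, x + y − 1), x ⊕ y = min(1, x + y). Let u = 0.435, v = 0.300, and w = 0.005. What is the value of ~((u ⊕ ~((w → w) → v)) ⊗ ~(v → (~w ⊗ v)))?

w → w = min(1, 1 − 0.005 + 0.005) = min(1, 1.000) = 1.000
(w → w) → v = min(1, 1 − 1.000 + 0.300) = min(1, 0.300) = 0.300
~((w → w) → v) = 1 − 0.300 = 0.700
u ⊕ ~((w → w) → v) = min(1, 0.435 + 0.700) = min(1, 1.135) = 1.000
~w = 1 − 0.005 = 0.995
~w ⊗ v = max(0, 0.995 + 0.300 − 1) = max(0, 0.295) = 0.295
v → (~w ⊗ v) = min(1, 1 − 0.300 + 0.295) = min(1, 0.995) = 0.995
~(v → (~w ⊗ v)) = 1 − 0.995 = 0.005
(u ⊕ ~((w → w) → v)) ⊗ ~(v → (~w ⊗ v)) = max(0, 1.000 + 0.005 − 1) = max(0, 0.005) = 0.005
~((u ⊕ ~((w → w) → v)) ⊗ ~(v → (~w ⊗ v))) = 1 − 0.005 = 0.995

0.995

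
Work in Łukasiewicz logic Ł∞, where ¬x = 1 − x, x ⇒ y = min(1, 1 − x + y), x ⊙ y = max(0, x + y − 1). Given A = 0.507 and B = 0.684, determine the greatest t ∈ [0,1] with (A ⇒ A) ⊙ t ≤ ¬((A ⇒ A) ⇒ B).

A ⇒ A = min(1, 1 − 0.507 + 0.507) = min(1, 1.000) = 1.000
So the left factor is A ⇒ A = 1.000.
(A ⇒ A) ⇒ B = min(1, 1 − 1.000 + 0.684) = min(1, 0.684) = 0.684
¬((A ⇒ A) ⇒ B) = 1 − 0.684 = 0.316
So the right-hand bound is ¬((A ⇒ A) ⇒ B) = 0.316.
The residuum of the Łukasiewicz t-norm gives the supremum: min(1, 1 − 1.000 + 0.316).
1 − 1.000 + 0.316 = 0.316, so t = min(1, 0.316) = 0.316.
Check: 1.000 ⊙ 0.316 = max(0, 0.316) = 0.316 ≤ 0.316.

0.316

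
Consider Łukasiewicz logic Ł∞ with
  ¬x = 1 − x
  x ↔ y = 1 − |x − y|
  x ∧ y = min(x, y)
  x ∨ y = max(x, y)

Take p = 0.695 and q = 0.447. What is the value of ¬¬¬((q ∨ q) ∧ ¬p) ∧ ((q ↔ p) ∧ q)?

q ∨ q = max(0.447, 0.447) = 0.447
¬p = 1 − 0.695 = 0.305
(q ∨ q) ∧ ¬p = min(0.447, 0.305) = 0.305
¬((q ∨ q) ∧ ¬p) = 1 − 0.305 = 0.695
¬¬((q ∨ q) ∧ ¬p) = 1 − 0.695 = 0.305
¬¬¬((q ∨ q) ∧ ¬p) = 1 − 0.305 = 0.695
q ↔ p = 1 − |0.447 − 0.695| = 1 − 0.248 = 0.752
(q ↔ p) ∧ q = min(0.752, 0.447) = 0.447
¬¬¬((q ∨ q) ∧ ¬p) ∧ ((q ↔ p) ∧ q) = min(0.695, 0.447) = 0.447

0.447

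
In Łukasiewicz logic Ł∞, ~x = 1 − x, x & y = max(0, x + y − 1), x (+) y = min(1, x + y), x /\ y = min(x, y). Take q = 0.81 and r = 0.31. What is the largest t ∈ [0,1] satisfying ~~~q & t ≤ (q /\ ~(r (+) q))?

~q = 1 − 0.81 = 0.19
~~q = 1 − 0.19 = 0.81
~~~q = 1 − 0.81 = 0.19
So the left factor is ~~~q = 0.19.
r (+) q = min(1, 0.31 + 0.81) = min(1, 1.12) = 1.00
~(r (+) q) = 1 − 1.00 = 0.00
q /\ ~(r (+) q) = min(0.81, 0.00) = 0.00
So the right-hand bound is q /\ ~(r (+) q) = 0.00.
The residuum of the Łukasiewicz t-norm gives the supremum: min(1, 1 − 0.19 + 0.00).
1 − 0.19 + 0.00 = 0.81, so t = min(1, 0.81) = 0.81.
Check: 0.19 & 0.81 = max(0, 0.00) = 0.00 ≤ 0.00.

0.81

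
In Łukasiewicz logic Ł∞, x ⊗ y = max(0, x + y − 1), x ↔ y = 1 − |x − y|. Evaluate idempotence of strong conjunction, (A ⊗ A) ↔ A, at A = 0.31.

0.69

A ⊗ A = max(0, 0.31 + 0.31 − 1) = max(0, -0.38) = 0.00
(A ⊗ A) ↔ A = 1 − |0.00 − 0.31| = 1 − 0.31 = 0.69
(The value 0.69 < 1 shows this instance is not satisfied; fails in Ł∞ since a ⊗ a = max(0, 2a−1) ≠ a in general.)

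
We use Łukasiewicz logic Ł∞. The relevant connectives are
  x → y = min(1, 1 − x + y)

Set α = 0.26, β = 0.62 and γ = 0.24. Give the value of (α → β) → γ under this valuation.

α → β = min(1, 1 − 0.26 + 0.62) = min(1, 1.36) = 1.00
(α → β) → γ = min(1, 1 − 1.00 + 0.24) = min(1, 0.24) = 0.24

0.24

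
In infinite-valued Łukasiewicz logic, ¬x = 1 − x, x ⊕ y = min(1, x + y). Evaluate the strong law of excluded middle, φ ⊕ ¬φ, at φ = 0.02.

1.00

¬φ = 1 − 0.02 = 0.98
φ ⊕ ¬φ = min(1, 0.02 + 0.98) = min(1, 1.00) = 1.00
(As expected: always 1 in Ł∞ since a ⊕ (1−a) = 1.)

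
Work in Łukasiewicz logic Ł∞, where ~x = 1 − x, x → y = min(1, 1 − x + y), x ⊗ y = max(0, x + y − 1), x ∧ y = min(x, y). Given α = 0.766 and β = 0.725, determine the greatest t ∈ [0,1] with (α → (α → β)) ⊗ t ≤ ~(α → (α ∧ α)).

0.000

α → β = min(1, 1 − 0.766 + 0.725) = min(1, 0.959) = 0.959
α → (α → β) = min(1, 1 − 0.766 + 0.959) = min(1, 1.193) = 1.000
So the left factor is α → (α → β) = 1.000.
α ∧ α = min(0.766, 0.766) = 0.766
α → (α ∧ α) = min(1, 1 − 0.766 + 0.766) = min(1, 1.000) = 1.000
~(α → (α ∧ α)) = 1 − 1.000 = 0.000
So the right-hand bound is ~(α → (α ∧ α)) = 0.000.
The residuum of the Łukasiewicz t-norm gives the supremum: min(1, 1 − 1.000 + 0.000).
1 − 1.000 + 0.000 = 0.000, so t = min(1, 0.000) = 0.000.
Check: 1.000 ⊗ 0.000 = max(0, 0.000) = 0.000 ≤ 0.000.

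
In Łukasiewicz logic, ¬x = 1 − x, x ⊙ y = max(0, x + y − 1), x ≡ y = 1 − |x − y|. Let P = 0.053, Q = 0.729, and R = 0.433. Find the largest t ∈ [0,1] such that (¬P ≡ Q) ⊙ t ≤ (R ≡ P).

0.838

¬P = 1 − 0.053 = 0.947
¬P ≡ Q = 1 − |0.947 − 0.729| = 1 − 0.218 = 0.782
So the left factor is ¬P ≡ Q = 0.782.
R ≡ P = 1 − |0.433 − 0.053| = 1 − 0.380 = 0.620
So the right-hand bound is R ≡ P = 0.620.
The residuum of the Łukasiewicz t-norm gives the supremum: min(1, 1 − 0.782 + 0.620).
1 − 0.782 + 0.620 = 0.838, so t = min(1, 0.838) = 0.838.
Check: 0.782 ⊙ 0.838 = max(0, 0.620) = 0.620 ≤ 0.620.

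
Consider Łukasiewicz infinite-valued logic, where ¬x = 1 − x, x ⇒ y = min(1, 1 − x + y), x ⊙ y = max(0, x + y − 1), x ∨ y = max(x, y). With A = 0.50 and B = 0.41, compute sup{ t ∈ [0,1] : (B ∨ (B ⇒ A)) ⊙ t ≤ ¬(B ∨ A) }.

0.50

B ⇒ A = min(1, 1 − 0.41 + 0.50) = min(1, 1.09) = 1.00
B ∨ (B ⇒ A) = max(0.41, 1.00) = 1.00
So the left factor is B ∨ (B ⇒ A) = 1.00.
B ∨ A = max(0.41, 0.50) = 0.50
¬(B ∨ A) = 1 − 0.50 = 0.50
So the right-hand bound is ¬(B ∨ A) = 0.50.
The residuum of the Łukasiewicz t-norm gives the supremum: min(1, 1 − 1.00 + 0.50).
1 − 1.00 + 0.50 = 0.50, so t = min(1, 0.50) = 0.50.
Check: 1.00 ⊙ 0.50 = max(0, 0.50) = 0.50 ≤ 0.50.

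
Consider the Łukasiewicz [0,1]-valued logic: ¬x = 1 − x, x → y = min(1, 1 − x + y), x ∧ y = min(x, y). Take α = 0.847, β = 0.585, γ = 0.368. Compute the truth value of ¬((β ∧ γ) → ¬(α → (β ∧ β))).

β ∧ γ = min(0.585, 0.368) = 0.368
β ∧ β = min(0.585, 0.585) = 0.585
α → (β ∧ β) = min(1, 1 − 0.847 + 0.585) = min(1, 0.738) = 0.738
¬(α → (β ∧ β)) = 1 − 0.738 = 0.262
(β ∧ γ) → ¬(α → (β ∧ β)) = min(1, 1 − 0.368 + 0.262) = min(1, 0.894) = 0.894
¬((β ∧ γ) → ¬(α → (β ∧ β))) = 1 − 0.894 = 0.106

0.106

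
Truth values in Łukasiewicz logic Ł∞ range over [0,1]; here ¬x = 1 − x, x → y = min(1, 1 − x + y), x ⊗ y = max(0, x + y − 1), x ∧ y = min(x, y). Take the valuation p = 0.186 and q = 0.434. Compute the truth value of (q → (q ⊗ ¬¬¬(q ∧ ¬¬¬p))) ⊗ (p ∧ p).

¬p = 1 − 0.186 = 0.814
¬¬p = 1 − 0.814 = 0.186
¬¬¬p = 1 − 0.186 = 0.814
q ∧ ¬¬¬p = min(0.434, 0.814) = 0.434
¬(q ∧ ¬¬¬p) = 1 − 0.434 = 0.566
¬¬(q ∧ ¬¬¬p) = 1 − 0.566 = 0.434
¬¬¬(q ∧ ¬¬¬p) = 1 − 0.434 = 0.566
q ⊗ ¬¬¬(q ∧ ¬¬¬p) = max(0, 0.434 + 0.566 − 1) = max(0, 0.000) = 0.000
q → (q ⊗ ¬¬¬(q ∧ ¬¬¬p)) = min(1, 1 − 0.434 + 0.000) = min(1, 0.566) = 0.566
p ∧ p = min(0.186, 0.186) = 0.186
(q → (q ⊗ ¬¬¬(q ∧ ¬¬¬p))) ⊗ (p ∧ p) = max(0, 0.566 + 0.186 − 1) = max(0, -0.248) = 0.000

0.000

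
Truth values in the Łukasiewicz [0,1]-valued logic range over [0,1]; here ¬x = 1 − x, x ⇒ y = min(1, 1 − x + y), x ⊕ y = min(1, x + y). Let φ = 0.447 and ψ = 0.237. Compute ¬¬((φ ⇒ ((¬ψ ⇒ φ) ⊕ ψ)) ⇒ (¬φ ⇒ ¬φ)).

1.000

¬ψ = 1 − 0.237 = 0.763
¬ψ ⇒ φ = min(1, 1 − 0.763 + 0.447) = min(1, 0.684) = 0.684
(¬ψ ⇒ φ) ⊕ ψ = min(1, 0.684 + 0.237) = min(1, 0.921) = 0.921
φ ⇒ ((¬ψ ⇒ φ) ⊕ ψ) = min(1, 1 − 0.447 + 0.921) = min(1, 1.474) = 1.000
¬φ = 1 − 0.447 = 0.553
¬φ ⇒ ¬φ = min(1, 1 − 0.553 + 0.553) = min(1, 1.000) = 1.000
(φ ⇒ ((¬ψ ⇒ φ) ⊕ ψ)) ⇒ (¬φ ⇒ ¬φ) = min(1, 1 − 1.000 + 1.000) = min(1, 1.000) = 1.000
¬((φ ⇒ ((¬ψ ⇒ φ) ⊕ ψ)) ⇒ (¬φ ⇒ ¬φ)) = 1 − 1.000 = 0.000
¬¬((φ ⇒ ((¬ψ ⇒ φ) ⊕ ψ)) ⇒ (¬φ ⇒ ¬φ)) = 1 − 0.000 = 1.000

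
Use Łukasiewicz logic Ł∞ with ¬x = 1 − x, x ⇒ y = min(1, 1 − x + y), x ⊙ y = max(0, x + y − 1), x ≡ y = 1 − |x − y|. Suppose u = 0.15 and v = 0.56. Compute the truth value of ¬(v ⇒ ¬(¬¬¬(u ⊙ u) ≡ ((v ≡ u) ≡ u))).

0.12

u ⊙ u = max(0, 0.15 + 0.15 − 1) = max(0, -0.70) = 0.00
¬(u ⊙ u) = 1 − 0.00 = 1.00
¬¬(u ⊙ u) = 1 − 1.00 = 0.00
¬¬¬(u ⊙ u) = 1 − 0.00 = 1.00
v ≡ u = 1 − |0.56 − 0.15| = 1 − 0.41 = 0.59
(v ≡ u) ≡ u = 1 − |0.59 − 0.15| = 1 − 0.44 = 0.56
¬¬¬(u ⊙ u) ≡ ((v ≡ u) ≡ u) = 1 − |1.00 − 0.56| = 1 − 0.44 = 0.56
¬(¬¬¬(u ⊙ u) ≡ ((v ≡ u) ≡ u)) = 1 − 0.56 = 0.44
v ⇒ ¬(¬¬¬(u ⊙ u) ≡ ((v ≡ u) ≡ u)) = min(1, 1 − 0.56 + 0.44) = min(1, 0.88) = 0.88
¬(v ⇒ ¬(¬¬¬(u ⊙ u) ≡ ((v ≡ u) ≡ u))) = 1 − 0.88 = 0.12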